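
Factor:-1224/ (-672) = 2^( - 2)*3^1* 7^(-1 )*17^1= 51/28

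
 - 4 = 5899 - 5903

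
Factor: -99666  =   - 2^1*3^2*7^2*113^1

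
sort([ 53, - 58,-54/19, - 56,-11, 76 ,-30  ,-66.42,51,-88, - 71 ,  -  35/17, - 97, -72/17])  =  [ - 97,- 88, - 71, - 66.42,-58, -56,-30,-11, - 72/17,-54/19, - 35/17, 51,53,  76]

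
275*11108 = 3054700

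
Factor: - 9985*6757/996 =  - 2^(-2 )*3^( - 1) * 5^1 * 29^1*83^( - 1 )*233^1*1997^1 = - 67468645/996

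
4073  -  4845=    - 772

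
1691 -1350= 341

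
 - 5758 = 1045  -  6803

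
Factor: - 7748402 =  - 2^1* 3874201^1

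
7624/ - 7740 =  - 1906/1935 = - 0.99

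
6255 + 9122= 15377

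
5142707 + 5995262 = 11137969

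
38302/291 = 131+181/291 = 131.62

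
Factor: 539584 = 2^6 * 8431^1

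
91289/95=960 + 89/95=   960.94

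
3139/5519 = 3139/5519 = 0.57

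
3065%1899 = 1166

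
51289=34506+16783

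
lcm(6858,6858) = 6858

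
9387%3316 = 2755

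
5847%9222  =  5847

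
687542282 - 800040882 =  - 112498600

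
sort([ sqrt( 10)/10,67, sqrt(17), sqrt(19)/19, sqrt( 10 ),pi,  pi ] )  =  [ sqrt(19)/19  ,  sqrt(  10) /10,  pi, pi, sqrt(10), sqrt(17 ),67]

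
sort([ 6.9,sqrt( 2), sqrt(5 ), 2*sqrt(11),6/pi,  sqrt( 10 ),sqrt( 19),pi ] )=[ sqrt (2 ),6/pi,sqrt(5),  pi, sqrt( 10 ),  sqrt(19),2*sqrt(11),  6.9 ] 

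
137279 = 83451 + 53828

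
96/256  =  3/8 = 0.38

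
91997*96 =8831712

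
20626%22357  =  20626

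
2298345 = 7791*295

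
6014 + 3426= 9440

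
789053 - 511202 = 277851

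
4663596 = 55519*84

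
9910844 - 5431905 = 4478939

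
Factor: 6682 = 2^1*13^1*257^1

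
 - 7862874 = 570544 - 8433418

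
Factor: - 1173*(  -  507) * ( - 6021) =- 3580754931 = -  3^5*13^2*17^1*23^1 * 223^1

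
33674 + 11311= 44985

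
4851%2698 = 2153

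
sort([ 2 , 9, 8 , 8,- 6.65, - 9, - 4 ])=[-9, - 6.65,-4 , 2, 8, 8,9] 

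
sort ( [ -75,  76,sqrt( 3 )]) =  [ - 75,sqrt ( 3) , 76] 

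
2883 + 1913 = 4796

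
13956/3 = 4652=4652.00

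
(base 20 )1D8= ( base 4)22130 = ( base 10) 668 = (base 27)ok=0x29c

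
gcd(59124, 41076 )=12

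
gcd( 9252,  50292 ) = 36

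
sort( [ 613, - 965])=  [- 965, 613]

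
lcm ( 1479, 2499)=72471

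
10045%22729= 10045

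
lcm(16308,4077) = 16308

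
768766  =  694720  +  74046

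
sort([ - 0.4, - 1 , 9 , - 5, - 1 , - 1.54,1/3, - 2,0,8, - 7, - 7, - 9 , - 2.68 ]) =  [ - 9, - 7, - 7,-5, - 2.68, - 2, - 1.54, - 1 , - 1, - 0.4,  0, 1/3,8, 9 ]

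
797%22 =5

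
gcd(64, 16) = 16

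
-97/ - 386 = 97/386 =0.25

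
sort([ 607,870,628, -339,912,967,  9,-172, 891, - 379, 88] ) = [ - 379, - 339 , - 172,9, 88, 607 , 628, 870, 891, 912,  967 ]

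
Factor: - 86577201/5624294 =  - 2^( - 1 )*3^3*13^(- 1 )*216319^( - 1 )*3206563^1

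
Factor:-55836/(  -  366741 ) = 2^2*11^1*17^( - 2 ) = 44/289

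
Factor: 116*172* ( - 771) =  - 2^4*3^1*29^1*43^1*257^1 = - 15382992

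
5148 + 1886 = 7034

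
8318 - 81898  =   - 73580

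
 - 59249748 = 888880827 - 948130575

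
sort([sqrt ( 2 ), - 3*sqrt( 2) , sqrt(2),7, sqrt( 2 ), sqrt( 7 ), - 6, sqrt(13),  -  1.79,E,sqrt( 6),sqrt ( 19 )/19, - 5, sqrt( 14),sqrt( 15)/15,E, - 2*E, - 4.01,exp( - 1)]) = [  -  6,-2*E,-5, - 3*sqrt( 2 ), - 4.01, - 1.79,sqrt(19)/19,  sqrt( 15) /15,exp(-1 ), sqrt( 2),  sqrt(2), sqrt(2), sqrt( 6 ),sqrt( 7), E,E, sqrt( 13 ),sqrt( 14),7 ] 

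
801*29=23229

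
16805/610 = 3361/122 =27.55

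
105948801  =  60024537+45924264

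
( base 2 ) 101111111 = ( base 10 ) 383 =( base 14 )1D5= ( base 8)577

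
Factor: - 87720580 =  -2^2*5^1*4386029^1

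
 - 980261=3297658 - 4277919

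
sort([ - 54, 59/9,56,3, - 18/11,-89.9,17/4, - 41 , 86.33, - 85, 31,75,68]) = [ - 89.9, - 85,  -  54, - 41, - 18/11,3, 17/4,  59/9, 31,56,68  ,  75, 86.33] 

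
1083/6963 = 361/2321 = 0.16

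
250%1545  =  250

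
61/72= 61/72= 0.85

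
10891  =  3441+7450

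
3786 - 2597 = 1189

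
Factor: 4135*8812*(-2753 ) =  - 2^2 * 5^1*827^1*2203^1*2753^1 = - 100312767860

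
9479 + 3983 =13462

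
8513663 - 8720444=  - 206781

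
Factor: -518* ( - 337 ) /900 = 87283/450  =  2^( - 1 ) *3^( - 2)*5^( - 2) * 7^1*37^1 *337^1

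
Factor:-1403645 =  - 5^1*280729^1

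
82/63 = 82/63 = 1.30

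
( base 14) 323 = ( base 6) 2511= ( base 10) 619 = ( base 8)1153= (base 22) 163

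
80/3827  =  80/3827 = 0.02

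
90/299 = 90/299=0.30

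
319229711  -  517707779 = -198478068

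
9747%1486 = 831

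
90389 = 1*90389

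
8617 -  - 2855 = 11472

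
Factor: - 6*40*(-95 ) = 2^4*3^1* 5^2*19^1 = 22800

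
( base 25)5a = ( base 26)55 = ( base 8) 207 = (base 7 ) 252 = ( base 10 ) 135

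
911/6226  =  911/6226= 0.15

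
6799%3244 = 311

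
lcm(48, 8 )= 48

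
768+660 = 1428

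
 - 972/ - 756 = 1 + 2/7 = 1.29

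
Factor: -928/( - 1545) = 2^5*3^ ( - 1)*5^( -1) * 29^1 * 103^( - 1 ) 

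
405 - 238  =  167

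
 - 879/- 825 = 293/275 = 1.07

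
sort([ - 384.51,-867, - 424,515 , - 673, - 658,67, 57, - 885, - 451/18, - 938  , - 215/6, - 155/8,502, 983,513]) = [-938,-885 , - 867, - 673, - 658 ,-424, -384.51,  -  215/6, - 451/18 , - 155/8, 57,67,502,513, 515, 983 ] 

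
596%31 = 7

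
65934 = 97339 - 31405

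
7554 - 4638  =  2916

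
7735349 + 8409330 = 16144679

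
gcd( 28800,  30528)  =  576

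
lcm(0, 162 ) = 0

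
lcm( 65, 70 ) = 910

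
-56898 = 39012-95910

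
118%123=118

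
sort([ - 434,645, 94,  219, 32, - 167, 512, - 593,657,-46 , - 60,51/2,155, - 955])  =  [ - 955, - 593,-434, -167, - 60,-46,51/2, 32,94, 155,219, 512,645 , 657]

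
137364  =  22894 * 6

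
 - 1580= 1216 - 2796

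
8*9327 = 74616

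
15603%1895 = 443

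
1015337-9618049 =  - 8602712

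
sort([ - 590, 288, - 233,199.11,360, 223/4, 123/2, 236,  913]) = [ - 590, - 233, 223/4, 123/2,199.11, 236,  288, 360, 913]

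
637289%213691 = 209907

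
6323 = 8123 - 1800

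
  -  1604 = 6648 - 8252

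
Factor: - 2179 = -2179^1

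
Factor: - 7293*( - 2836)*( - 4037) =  - 83497061076 = - 2^2*3^1*11^2*13^1*17^1*367^1*709^1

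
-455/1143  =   - 1 + 688/1143 = - 0.40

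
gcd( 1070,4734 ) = 2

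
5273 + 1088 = 6361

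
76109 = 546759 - 470650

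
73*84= 6132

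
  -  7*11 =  -77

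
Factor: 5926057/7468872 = 2^( - 3) * 3^ ( - 1 )*311203^( - 1 )*5926057^1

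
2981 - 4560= - 1579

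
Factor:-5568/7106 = - 2784/3553  =  - 2^5 * 3^1*11^(-1 )*17^(-1)*19^( - 1)*29^1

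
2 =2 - 0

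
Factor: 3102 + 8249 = 11351^1  =  11351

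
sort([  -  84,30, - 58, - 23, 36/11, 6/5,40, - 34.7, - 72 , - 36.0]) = [-84, - 72, - 58, - 36.0, - 34.7, - 23,6/5, 36/11, 30,  40 ]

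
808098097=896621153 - 88523056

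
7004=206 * 34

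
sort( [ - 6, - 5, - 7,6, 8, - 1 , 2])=[ - 7,-6,- 5, - 1,2,6,8 ]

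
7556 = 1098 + 6458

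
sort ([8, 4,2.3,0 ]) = [ 0,  2.3, 4,8]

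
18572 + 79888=98460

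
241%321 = 241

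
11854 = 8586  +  3268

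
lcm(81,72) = 648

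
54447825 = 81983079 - 27535254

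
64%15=4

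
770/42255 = 154/8451 = 0.02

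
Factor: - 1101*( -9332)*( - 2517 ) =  - 2^2*3^2*367^1*839^1 *2333^1 = -25860997044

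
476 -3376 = -2900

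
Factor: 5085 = 3^2*5^1*113^1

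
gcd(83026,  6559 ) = 1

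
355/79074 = 355/79074= 0.00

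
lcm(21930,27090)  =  460530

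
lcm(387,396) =17028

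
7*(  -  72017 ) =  - 504119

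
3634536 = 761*4776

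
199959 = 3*66653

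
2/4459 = 2/4459 = 0.00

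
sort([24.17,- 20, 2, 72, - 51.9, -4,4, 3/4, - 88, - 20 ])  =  [ -88, - 51.9, - 20,-20,-4,  3/4,2, 4,24.17,  72] 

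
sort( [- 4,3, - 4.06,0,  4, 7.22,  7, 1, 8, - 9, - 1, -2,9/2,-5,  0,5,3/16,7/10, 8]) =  [  -  9, - 5,- 4.06, - 4, -2, - 1,0, 0,3/16, 7/10, 1,  3,4 , 9/2,5,7,7.22,  8,8]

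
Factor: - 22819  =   - 19^1*1201^1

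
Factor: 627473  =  7^1*11^1*29^1*281^1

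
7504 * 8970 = 67310880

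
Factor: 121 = 11^2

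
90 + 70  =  160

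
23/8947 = 1/389 = 0.00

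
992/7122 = 496/3561  =  0.14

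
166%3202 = 166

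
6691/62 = 107 + 57/62   =  107.92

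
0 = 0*287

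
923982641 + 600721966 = 1524704607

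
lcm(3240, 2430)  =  9720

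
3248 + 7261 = 10509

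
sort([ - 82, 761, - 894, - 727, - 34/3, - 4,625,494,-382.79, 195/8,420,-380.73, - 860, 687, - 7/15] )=[ - 894, - 860, - 727, - 382.79, - 380.73, - 82, - 34/3, - 4,- 7/15,195/8,  420,494, 625 , 687, 761]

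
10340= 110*94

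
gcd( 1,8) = 1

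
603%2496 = 603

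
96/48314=48/24157 = 0.00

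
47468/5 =47468/5 = 9493.60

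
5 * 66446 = 332230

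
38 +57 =95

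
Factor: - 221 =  - 13^1*17^1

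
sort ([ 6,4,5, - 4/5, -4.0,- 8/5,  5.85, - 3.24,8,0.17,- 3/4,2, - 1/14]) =[ - 4.0, - 3.24,  -  8/5,-4/5, - 3/4,-1/14,  0.17, 2,4 , 5,5.85,6, 8] 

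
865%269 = 58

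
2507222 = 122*20551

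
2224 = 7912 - 5688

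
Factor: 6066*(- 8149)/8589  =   - 16477278/2863 = -2^1*3^1*7^ ( - 1)*29^1*281^1*337^1*409^ ( - 1)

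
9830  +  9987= 19817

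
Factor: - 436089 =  - 3^1*61^1*2383^1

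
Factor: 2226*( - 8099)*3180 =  - 2^3*3^2*5^1*7^2 * 13^1*53^2 * 89^1 = - 57330229320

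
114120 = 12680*9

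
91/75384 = 91/75384 = 0.00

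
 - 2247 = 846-3093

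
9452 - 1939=7513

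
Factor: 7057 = 7057^1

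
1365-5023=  - 3658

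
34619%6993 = 6647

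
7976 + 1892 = 9868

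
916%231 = 223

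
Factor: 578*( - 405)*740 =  - 2^3*3^4*5^2*17^2*37^1 = - 173226600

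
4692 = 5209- 517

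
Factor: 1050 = 2^1*3^1  *5^2*7^1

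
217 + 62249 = 62466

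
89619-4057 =85562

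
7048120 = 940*7498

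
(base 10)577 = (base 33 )hg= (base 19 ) 1b7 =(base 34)gx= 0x241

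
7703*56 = 431368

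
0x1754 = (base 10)5972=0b1011101010100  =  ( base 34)55m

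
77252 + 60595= 137847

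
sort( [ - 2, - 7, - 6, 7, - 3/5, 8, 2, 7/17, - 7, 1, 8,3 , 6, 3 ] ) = [ - 7, -7, - 6,-2, - 3/5, 7/17 , 1, 2, 3,3,6,7, 8,8 ]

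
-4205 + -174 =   -  4379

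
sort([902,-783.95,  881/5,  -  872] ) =[ - 872,-783.95,881/5,902 ]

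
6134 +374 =6508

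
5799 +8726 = 14525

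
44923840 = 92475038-47551198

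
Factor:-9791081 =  - 9791081^1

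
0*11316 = 0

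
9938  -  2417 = 7521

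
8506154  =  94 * 90491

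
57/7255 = 57/7255 = 0.01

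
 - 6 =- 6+0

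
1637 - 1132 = 505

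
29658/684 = 4943/114 = 43.36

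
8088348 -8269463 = -181115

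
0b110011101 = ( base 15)1C8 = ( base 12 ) 2A5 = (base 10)413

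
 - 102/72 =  - 2 + 7/12 = - 1.42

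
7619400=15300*498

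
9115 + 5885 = 15000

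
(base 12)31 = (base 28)19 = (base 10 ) 37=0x25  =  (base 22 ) 1f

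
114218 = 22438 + 91780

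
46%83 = 46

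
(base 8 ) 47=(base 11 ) 36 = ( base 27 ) 1c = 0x27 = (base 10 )39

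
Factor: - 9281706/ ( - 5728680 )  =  1546951/954780 = 2^(-2)*3^( - 1 ) * 5^( - 1) * 7^1 * 223^1 *991^1 * 15913^(-1) 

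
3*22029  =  66087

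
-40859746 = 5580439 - 46440185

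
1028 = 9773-8745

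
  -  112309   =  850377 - 962686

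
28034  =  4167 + 23867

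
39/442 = 3/34 = 0.09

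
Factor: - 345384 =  - 2^3* 3^4*13^1*41^1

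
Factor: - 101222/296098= - 107/313 = - 107^1 * 313^( -1)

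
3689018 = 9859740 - 6170722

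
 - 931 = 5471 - 6402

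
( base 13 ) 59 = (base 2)1001010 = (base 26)2m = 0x4A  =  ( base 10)74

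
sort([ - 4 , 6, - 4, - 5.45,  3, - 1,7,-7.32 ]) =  [ - 7.32, - 5.45, - 4,-4 , - 1, 3,6 , 7 ]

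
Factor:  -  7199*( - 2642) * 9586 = 182323400188 = 2^2 * 23^1 * 313^1 * 1321^1*4793^1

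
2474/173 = 2474/173 = 14.30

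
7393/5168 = 7393/5168  =  1.43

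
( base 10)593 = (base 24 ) 10h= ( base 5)4333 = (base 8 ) 1121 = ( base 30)JN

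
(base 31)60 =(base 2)10111010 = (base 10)186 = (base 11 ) 15A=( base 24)7i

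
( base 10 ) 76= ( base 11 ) 6a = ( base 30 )2G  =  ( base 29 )2I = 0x4c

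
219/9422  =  219/9422 = 0.02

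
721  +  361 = 1082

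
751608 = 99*7592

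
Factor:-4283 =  - 4283^1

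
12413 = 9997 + 2416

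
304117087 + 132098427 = 436215514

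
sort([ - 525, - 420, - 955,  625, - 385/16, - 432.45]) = [ - 955,  -  525, - 432.45,-420, -385/16, 625]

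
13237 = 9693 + 3544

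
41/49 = 41/49 = 0.84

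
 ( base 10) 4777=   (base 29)5JL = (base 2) 1001010101001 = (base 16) 12A9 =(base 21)AHA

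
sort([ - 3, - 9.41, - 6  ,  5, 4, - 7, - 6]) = [ - 9.41, - 7, - 6, - 6 , - 3,4,5 ] 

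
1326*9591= 12717666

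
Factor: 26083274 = 2^1 * 7^1*1863091^1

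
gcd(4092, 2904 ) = 132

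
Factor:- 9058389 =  - 3^1*23^1  *  53^1 *2477^1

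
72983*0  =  0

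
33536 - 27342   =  6194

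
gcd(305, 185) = 5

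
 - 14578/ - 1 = 14578  +  0/1=14578.00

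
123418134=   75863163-  -  47554971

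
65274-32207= 33067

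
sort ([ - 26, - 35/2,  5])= [ - 26, - 35/2,5 ] 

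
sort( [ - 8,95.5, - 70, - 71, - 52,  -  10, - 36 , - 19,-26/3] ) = [ - 71 , - 70, - 52,  -  36, - 19, - 10,  -  26/3, - 8,95.5 ]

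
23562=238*99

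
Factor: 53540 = 2^2*5^1 * 2677^1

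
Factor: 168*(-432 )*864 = -62705664 = - 2^12*3^7*7^1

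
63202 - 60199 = 3003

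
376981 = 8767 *43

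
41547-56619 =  - 15072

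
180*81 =14580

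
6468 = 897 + 5571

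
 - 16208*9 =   -  145872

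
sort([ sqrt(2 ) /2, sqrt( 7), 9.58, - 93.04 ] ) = [-93.04,  sqrt(2) /2,sqrt ( 7 ) , 9.58]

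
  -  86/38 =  - 43/19 = - 2.26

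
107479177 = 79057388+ 28421789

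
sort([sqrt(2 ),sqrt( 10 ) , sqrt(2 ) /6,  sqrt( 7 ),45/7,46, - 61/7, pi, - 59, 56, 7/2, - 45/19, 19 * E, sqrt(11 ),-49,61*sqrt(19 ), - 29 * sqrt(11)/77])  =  [ - 59, - 49, - 61/7, - 45/19, - 29*sqrt(11)/77,sqrt(2 )/6,sqrt( 2), sqrt(7 ), pi, sqrt(  10 ),sqrt(11 ),7/2,45/7,46, 19*E, 56,61 *sqrt(19 )]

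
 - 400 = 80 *( - 5 )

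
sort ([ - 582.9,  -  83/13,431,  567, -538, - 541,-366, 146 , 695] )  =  [-582.9, - 541, - 538, - 366, - 83/13,146, 431,  567,695 ]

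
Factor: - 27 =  - 3^3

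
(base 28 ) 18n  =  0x407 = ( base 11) 858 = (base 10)1031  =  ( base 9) 1365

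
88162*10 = 881620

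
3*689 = 2067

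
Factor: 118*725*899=2^1 *5^2*29^2 * 31^1*59^1 = 76909450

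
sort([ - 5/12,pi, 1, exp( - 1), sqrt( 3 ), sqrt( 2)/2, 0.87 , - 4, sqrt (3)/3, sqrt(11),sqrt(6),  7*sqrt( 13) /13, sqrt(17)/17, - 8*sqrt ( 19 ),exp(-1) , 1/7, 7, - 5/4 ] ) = [-8 * sqrt(19 ), - 4, - 5/4, - 5/12 , 1/7, sqrt( 17) /17, exp(- 1 ),exp( -1), sqrt( 3) /3,  sqrt(2 ) /2,0.87,  1, sqrt(3 ), 7 * sqrt ( 13) /13,sqrt( 6),  pi,  sqrt( 11 ), 7 ] 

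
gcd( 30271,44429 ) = 1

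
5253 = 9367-4114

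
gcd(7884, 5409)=9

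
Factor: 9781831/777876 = 2^( - 2)*3^( - 1)* 11^( - 1) * 23^1*71^(-1 )*83^(  -  1)*425297^1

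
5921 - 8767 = -2846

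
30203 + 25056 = 55259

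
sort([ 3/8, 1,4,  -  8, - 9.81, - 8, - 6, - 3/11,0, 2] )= [ - 9.81 , - 8,- 8 ,-6, - 3/11, 0,3/8,1, 2,4 ] 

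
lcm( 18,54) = 54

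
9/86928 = 3/28976 = 0.00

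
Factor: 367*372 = 2^2*3^1*31^1*367^1 = 136524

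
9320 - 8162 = 1158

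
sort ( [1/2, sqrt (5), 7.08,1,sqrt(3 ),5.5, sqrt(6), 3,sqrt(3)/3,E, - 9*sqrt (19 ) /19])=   [ -9*sqrt(19)/19, 1/2, sqrt( 3)/3,1,sqrt(3 ),sqrt( 5 ),  sqrt(6 ),E,3, 5.5,7.08] 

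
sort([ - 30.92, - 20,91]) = [ - 30.92, - 20, 91]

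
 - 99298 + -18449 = -117747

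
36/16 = 2  +  1/4 = 2.25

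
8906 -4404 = 4502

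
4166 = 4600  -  434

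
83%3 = 2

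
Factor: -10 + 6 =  - 4  =  - 2^2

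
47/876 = 47/876 = 0.05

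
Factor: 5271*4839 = 3^2*7^1*251^1* 1613^1 =25506369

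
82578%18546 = 8394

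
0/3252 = 0= 0.00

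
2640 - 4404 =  - 1764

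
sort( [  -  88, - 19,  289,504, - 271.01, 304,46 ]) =[-271.01, - 88, - 19, 46 , 289 , 304, 504 ]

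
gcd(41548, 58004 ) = 68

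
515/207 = 2 +101/207 = 2.49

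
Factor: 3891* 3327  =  3^2*1109^1*1297^1=12945357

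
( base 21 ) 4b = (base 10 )95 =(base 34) 2r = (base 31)32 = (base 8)137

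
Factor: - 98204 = - 2^2*24551^1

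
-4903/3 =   -  1635 + 2/3= - 1634.33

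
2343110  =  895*2618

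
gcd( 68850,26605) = 85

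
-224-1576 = -1800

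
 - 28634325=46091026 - 74725351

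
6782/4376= 3391/2188=1.55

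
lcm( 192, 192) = 192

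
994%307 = 73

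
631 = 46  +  585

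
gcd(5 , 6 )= 1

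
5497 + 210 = 5707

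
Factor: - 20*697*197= - 2^2  *5^1 * 17^1*41^1*197^1=-2746180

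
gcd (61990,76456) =2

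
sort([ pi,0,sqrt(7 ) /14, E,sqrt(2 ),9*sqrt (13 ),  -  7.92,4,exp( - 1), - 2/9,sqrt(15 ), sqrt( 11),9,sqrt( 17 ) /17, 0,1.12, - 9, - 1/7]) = [ - 9, - 7.92, - 2/9 , - 1/7 , 0 , 0,sqrt(7) /14 , sqrt( 17 )/17, exp( - 1) , 1.12,sqrt(2) , E , pi, sqrt(11 ), sqrt(15),4 , 9,9*sqrt(13 )]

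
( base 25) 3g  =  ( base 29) 34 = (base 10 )91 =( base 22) 43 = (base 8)133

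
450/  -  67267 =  - 450/67267 = - 0.01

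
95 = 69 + 26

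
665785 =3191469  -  2525684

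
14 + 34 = 48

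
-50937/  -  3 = 16979/1 = 16979.00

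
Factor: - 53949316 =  - 2^2*3613^1*3733^1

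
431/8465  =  431/8465 = 0.05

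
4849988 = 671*7228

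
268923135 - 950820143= - 681897008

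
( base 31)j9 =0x256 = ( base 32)IM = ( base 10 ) 598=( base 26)N0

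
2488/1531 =1 + 957/1531 = 1.63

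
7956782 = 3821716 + 4135066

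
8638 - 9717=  - 1079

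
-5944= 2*(  -  2972) 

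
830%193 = 58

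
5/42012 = 5/42012 = 0.00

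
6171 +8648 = 14819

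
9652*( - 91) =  - 878332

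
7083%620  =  263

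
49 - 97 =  - 48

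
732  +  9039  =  9771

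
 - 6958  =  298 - 7256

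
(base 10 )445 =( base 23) J8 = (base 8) 675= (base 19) 148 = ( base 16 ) 1BD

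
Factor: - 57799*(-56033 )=7^1 * 23^1 * 137^1*359^1*409^1 = 3238651367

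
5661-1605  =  4056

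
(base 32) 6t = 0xdd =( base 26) 8d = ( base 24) 95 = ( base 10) 221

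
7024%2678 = 1668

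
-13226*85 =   -  1124210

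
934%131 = 17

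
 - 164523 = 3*(  -  54841)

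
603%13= 5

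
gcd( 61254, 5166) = 738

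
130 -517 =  - 387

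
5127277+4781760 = 9909037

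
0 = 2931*0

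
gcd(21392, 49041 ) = 1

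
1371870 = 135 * 10162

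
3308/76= 43 + 10/19 = 43.53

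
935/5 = 187 = 187.00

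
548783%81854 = 57659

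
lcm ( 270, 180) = 540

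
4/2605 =4/2605  =  0.00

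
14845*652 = 9678940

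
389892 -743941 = - 354049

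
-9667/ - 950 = 9667/950 = 10.18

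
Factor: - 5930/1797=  - 2^1*3^ ( - 1) * 5^1* 593^1 *599^ ( - 1 )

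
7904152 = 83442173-75538021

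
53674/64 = 838  +  21/32  =  838.66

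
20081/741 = 20081/741 =27.10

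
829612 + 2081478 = 2911090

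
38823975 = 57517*675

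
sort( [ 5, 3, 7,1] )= [ 1 , 3,5,7 ]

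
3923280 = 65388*60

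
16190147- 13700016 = 2490131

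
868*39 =33852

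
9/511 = 9/511  =  0.02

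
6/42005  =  6/42005 = 0.00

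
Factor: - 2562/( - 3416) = 3/4 = 2^( - 2 )*3^1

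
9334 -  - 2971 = 12305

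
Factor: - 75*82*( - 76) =2^3  *  3^1*5^2*19^1*41^1=467400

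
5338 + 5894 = 11232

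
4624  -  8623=-3999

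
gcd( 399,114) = 57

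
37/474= 37/474 = 0.08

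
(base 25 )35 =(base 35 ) 2a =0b1010000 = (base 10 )80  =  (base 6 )212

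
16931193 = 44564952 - 27633759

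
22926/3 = 7642 = 7642.00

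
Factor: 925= 5^2 * 37^1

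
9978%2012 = 1930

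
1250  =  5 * 250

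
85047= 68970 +16077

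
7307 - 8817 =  - 1510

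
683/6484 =683/6484 = 0.11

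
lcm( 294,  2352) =2352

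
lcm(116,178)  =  10324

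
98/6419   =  2/131 = 0.02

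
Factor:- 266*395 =-105070= - 2^1*5^1*7^1*19^1*79^1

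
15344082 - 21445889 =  - 6101807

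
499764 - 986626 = -486862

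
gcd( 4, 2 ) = 2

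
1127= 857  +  270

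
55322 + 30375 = 85697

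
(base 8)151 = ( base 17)63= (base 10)105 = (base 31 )3C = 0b1101001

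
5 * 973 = 4865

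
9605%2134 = 1069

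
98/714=7/51 = 0.14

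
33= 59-26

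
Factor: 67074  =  2^1 * 3^1*7^1*1597^1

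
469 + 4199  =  4668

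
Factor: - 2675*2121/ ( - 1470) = 2^ ( - 1)*5^1 *7^( - 1 ) * 101^1*107^1 =54035/14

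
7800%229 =14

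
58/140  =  29/70 = 0.41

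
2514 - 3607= - 1093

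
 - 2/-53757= 2/53757 = 0.00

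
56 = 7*8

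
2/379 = 2/379 =0.01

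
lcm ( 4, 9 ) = 36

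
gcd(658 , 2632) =658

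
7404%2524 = 2356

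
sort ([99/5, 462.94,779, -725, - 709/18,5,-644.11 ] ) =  [-725,  -  644.11,-709/18, 5,99/5 , 462.94,779 ]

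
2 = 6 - 4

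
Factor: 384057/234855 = 5^( - 1 )* 17^( - 1)*139^1 = 139/85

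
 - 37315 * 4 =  - 149260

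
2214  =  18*123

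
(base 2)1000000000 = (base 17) 1D2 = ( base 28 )I8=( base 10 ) 512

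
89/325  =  89/325= 0.27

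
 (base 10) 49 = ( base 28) 1l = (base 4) 301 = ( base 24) 21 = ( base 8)61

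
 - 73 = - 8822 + 8749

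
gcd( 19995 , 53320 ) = 6665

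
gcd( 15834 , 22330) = 406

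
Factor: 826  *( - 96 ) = -2^6 *3^1 * 7^1*59^1 = -  79296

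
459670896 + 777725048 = 1237395944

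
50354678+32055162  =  82409840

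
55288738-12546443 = 42742295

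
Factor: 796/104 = 199/26 = 2^(-1 )*13^( - 1 )*199^1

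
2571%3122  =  2571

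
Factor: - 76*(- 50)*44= 2^5*5^2*11^1*19^1 = 167200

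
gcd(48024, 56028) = 8004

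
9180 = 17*540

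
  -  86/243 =-1 + 157/243 = - 0.35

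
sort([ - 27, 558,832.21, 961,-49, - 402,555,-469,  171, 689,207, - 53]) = [-469, - 402, - 53, - 49, - 27,171,207, 555, 558,689,832.21 , 961]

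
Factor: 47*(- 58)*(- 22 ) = 2^2 * 11^1*29^1*47^1= 59972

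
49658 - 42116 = 7542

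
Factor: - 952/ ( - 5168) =7/38 = 2^( - 1)*7^1*19^( - 1)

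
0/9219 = 0 = 0.00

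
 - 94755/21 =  - 31585/7=- 4512.14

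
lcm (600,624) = 15600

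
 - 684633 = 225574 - 910207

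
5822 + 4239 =10061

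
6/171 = 2/57=0.04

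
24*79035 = 1896840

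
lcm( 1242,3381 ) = 60858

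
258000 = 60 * 4300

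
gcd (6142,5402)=74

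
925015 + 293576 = 1218591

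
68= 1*68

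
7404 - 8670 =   -  1266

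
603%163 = 114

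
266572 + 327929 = 594501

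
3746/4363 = 3746/4363= 0.86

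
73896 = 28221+45675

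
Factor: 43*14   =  602= 2^1*7^1*43^1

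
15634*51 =797334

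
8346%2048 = 154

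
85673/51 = 85673/51 = 1679.86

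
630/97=6+ 48/97 = 6.49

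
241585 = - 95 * ( - 2543)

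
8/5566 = 4/2783=   0.00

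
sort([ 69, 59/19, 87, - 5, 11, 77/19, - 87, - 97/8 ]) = [-87,-97/8, - 5,59/19, 77/19, 11, 69,87 ] 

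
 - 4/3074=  -2/1537 = - 0.00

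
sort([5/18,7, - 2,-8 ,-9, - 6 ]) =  [ - 9, - 8, - 6 , - 2, 5/18,7] 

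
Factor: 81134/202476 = 113/282 = 2^( - 1)*3^( - 1)*47^( - 1 )*113^1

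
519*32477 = 16855563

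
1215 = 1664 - 449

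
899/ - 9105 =-899/9105 = -0.10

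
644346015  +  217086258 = 861432273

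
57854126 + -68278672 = -10424546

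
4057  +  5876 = 9933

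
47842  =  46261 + 1581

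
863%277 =32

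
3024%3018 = 6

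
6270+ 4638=10908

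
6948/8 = 1737/2 = 868.50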